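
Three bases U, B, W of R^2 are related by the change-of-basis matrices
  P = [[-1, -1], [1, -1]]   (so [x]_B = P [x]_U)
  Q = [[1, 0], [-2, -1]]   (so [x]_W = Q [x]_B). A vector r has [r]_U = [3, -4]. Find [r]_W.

Apply P to get B-coordinates [1, 7], then Q to get W-coordinates.
The result is [r]_W = [1, -9].

[1, -9]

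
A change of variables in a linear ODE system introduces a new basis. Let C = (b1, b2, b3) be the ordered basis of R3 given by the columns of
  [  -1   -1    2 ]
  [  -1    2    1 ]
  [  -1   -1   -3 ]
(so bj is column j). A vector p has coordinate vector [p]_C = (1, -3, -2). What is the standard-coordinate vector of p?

p = M [p]_C, where M has columns b1, ..., b3.
Carrying out the matrix-vector product, p = (-2, -9, 8).

(-2, -9, 8)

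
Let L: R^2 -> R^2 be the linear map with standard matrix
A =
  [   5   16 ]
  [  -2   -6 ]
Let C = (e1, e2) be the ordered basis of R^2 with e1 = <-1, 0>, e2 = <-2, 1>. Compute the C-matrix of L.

[[1, -2], [2, -2]]

Let P have columns e1, e2. Then [L]_C = P^(-1) A P.
Here det P = -1, so P^(-1) is integer; computing A P first and then P^(-1)(A P) gives [[1, -2], [2, -2]].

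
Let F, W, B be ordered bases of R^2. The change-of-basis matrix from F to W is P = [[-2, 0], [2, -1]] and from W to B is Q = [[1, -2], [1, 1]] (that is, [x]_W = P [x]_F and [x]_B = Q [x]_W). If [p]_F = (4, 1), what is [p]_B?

Composing the changes, [p]_B = Q P [p]_F.
Q P = [[-6, 2], [0, -1]]; applying this to (4, 1) gives (-22, -1).

(-22, -1)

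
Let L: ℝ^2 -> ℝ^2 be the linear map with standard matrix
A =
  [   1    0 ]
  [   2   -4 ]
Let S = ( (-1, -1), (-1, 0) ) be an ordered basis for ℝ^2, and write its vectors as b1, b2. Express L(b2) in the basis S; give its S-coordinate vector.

Column 2 of [L]_S is the S-coordinate vector of L(b2).
In standard coordinates L(b2) = A b2 = (-1, -2).
Converting to S: (-1, -2) = 2b1 - b2, so the coordinate vector is (2, -1).

(2, -1)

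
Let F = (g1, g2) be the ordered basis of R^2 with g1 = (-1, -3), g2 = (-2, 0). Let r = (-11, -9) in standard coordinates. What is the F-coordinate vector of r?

[r]_F is the unique c with M c = r, where M has columns g1, g2.
System: -c_1 - 2c_2 = -11, -3c_1 + 0c_2 = -9; solving gives c_1 = 3, c_2 = 4.
Check: 3g1 + 4g2 = (-11, -9).

(3, 4)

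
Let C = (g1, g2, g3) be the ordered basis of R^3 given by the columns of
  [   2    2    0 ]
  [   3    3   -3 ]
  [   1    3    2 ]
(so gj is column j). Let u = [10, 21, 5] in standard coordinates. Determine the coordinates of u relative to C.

We seek scalars with c_1 g1 + ... + c_3 g3 = u; equivalently solve M c = u where the columns of M are g1, ..., g3.
Row-reducing the augmented matrix [M | u] gives c = (3, 2, -2).
Check: 3g1 + 2g2 - 2g3 = [10, 21, 5].

[3, 2, -2]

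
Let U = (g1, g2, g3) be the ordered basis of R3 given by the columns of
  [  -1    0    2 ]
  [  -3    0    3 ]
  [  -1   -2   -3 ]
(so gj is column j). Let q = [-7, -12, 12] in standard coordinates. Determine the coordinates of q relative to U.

Write q = c_1 g1 + ... + c_3 g3 and solve for the c_i.
Solving this 3x3 system gives c = (1, -2, -3).
Check: g1 - 2g2 - 3g3 = [-7, -12, 12].

[1, -2, -3]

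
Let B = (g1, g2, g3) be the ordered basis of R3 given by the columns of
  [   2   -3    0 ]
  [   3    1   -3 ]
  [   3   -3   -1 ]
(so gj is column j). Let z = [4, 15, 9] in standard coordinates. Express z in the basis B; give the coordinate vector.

[2, 0, -3]

Write z = c_1 g1 + ... + c_3 g3 and solve for the c_i.
Row-reducing the augmented matrix [M | z] gives c = (2, 0, -3).
Check: 2g1 + 0·g2 - 3g3 = [4, 15, 9].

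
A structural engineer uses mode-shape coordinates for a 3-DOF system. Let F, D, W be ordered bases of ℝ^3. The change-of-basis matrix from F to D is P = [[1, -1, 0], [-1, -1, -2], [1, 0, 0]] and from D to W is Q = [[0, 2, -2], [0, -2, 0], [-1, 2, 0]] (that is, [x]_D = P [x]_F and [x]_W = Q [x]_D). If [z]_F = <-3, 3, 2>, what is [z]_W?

Apply P to get D-coordinates <-6, -4, -3>, then Q to get W-coordinates.
The result is [z]_W = <-2, 8, -2>.

<-2, 8, -2>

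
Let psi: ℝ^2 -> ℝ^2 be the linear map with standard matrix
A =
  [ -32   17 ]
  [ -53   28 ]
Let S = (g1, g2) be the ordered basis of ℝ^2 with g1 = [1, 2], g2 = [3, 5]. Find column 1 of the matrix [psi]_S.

Column 1 of [psi]_S is the S-coordinate vector of psi(g1).
In standard coordinates psi(g1) = A g1 = [2, 3].
Converting to S: [2, 3] = -g1 + g2, so the coordinate vector is [-1, 1].

[-1, 1]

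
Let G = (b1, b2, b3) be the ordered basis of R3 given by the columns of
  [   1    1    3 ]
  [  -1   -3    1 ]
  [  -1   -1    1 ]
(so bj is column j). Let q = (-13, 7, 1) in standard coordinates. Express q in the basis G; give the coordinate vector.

[q]_G is the unique c with M c = q, where M has columns b1, ..., b3.
Gaussian elimination on [M | q] yields c = (-1, -3, -3).
Check: -b1 - 3b2 - 3b3 = (-13, 7, 1).

(-1, -3, -3)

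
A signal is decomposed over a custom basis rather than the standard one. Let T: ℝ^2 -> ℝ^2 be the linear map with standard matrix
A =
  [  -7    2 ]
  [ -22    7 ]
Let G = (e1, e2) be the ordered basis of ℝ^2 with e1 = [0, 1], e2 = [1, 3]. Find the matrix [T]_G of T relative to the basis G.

[[1, 2], [2, -1]]

The j-th column of [T]_G is [T(ej)]_G.
T(e1) = A e1 = [2, 7] = e1 + 2e2, so column 1 is [1, 2].
Repeating for e2 and assembling the columns gives [[1, 2], [2, -1]].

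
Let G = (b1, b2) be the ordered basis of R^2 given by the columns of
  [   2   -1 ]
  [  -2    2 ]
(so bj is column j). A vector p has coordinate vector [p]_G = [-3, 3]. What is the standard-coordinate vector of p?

[-9, 12]

The coordinates say p = -3b1 + 3b2; adding the scaled basis vectors gives [-9, 12].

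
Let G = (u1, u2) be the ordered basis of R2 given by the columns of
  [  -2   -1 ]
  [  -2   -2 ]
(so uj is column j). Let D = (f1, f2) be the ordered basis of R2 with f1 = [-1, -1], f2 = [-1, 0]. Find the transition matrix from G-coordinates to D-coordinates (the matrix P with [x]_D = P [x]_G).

Take x = uj: its G-coordinates are the j-th standard unit vector, so P e_j — column j of P — equals [uj]_D.
u1 = 2f1 + 0·f2, giving column 1 = [2, 0]; repeating for each j gives P = [[2, 2], [0, -1]].

[[2, 2], [0, -1]]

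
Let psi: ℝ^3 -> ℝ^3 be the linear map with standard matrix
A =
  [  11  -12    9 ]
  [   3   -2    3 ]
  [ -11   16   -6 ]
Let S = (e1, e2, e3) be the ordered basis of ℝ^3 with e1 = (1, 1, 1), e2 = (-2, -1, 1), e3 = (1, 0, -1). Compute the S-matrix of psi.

[[3, 0, -3], [-1, 1, -3], [3, 1, -1]]

Let P have columns e1, ..., e3. Then [psi]_S = P^(-1) A P.
Here det P = 1, so P^(-1) is integer; computing A P first and then P^(-1)(A P) gives [[3, 0, -3], [-1, 1, -3], [3, 1, -1]].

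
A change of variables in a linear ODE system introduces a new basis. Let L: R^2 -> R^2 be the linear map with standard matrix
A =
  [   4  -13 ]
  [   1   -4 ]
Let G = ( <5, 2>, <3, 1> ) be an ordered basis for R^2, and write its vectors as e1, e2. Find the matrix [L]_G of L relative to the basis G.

[[-3, -2], [3, 3]]

With P the matrix whose columns are e1, e2, [L]_G = P^(-1) A P.
Column by column: L(e1) = A e1 = <-6, -3>; its G-coordinates <-3, 3> give column 1.
Continuing for each basis vector yields [L]_G = [[-3, -2], [3, 3]].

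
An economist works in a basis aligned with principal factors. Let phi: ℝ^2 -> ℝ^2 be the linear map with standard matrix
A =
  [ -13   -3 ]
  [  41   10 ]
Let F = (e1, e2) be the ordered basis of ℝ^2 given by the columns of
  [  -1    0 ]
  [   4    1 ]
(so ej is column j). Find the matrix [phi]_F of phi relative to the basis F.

[[-1, 3], [3, -2]]

With P the matrix whose columns are e1, e2, [phi]_F = P^(-1) A P.
Column by column: phi(e1) = A e1 = (1, -1); its F-coordinates (-1, 3) give column 1.
Continuing for each basis vector yields [phi]_F = [[-1, 3], [3, -2]].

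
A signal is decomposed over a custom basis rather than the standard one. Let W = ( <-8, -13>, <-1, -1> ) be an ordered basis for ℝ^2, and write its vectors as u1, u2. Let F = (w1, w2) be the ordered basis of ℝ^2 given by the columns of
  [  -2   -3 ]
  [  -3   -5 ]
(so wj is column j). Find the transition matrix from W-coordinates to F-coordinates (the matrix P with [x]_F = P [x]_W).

Take x = uj: its W-coordinates are the j-th standard unit vector, so P e_j — column j of P — equals [uj]_F.
u1 = w1 + 2w2, giving column 1 = <1, 2>; repeating for each j gives P = [[1, 2], [2, -1]].

[[1, 2], [2, -1]]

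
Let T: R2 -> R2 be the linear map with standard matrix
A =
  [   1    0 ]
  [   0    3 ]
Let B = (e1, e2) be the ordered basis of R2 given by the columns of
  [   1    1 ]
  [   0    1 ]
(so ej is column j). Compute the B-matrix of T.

The j-th column of [T]_B is [T(ej)]_B.
T(e1) = A e1 = [1, 0] = e1 + 0·e2, so column 1 is [1, 0].
Repeating for e2 and assembling the columns gives [[1, -2], [0, 3]].

[[1, -2], [0, 3]]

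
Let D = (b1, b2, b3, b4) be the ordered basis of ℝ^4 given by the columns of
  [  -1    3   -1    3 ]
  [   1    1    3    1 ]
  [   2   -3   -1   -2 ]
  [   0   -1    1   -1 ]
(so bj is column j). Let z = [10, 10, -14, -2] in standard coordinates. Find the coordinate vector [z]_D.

Write z = c_1 b1 + ... + c_4 b4 and solve for the c_i.
Row-reducing the augmented matrix [M | z] gives c = (0, 4, 2, 0).
Check: 0·b1 + 4b2 + 2b3 + 0·b4 = [10, 10, -14, -2].

[0, 4, 2, 0]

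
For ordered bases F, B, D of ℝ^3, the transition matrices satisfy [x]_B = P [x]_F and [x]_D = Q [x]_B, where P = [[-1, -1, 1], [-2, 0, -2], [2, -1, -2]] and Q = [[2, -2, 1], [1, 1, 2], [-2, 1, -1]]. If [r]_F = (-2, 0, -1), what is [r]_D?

(-12, 3, 6)

First [r]_B = P [r]_F = (1, 6, -2).
Then [r]_D = Q [r]_B = (-12, 3, 6).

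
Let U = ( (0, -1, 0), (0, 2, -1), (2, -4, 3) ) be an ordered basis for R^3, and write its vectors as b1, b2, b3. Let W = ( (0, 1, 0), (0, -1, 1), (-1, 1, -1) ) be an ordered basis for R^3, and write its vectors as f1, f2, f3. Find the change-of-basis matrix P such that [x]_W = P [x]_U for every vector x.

Column j of P is [bj]_W, since P maps U-coordinates to W-coordinates.
Expressing b1 in W: b1 = -f1 + 0·f2 + 0·f3, so column 1 of P is (-1, 0, 0).
Doing the same for each bj gives P = [[-1, 1, -1], [0, -1, 1], [0, 0, -2]].

[[-1, 1, -1], [0, -1, 1], [0, 0, -2]]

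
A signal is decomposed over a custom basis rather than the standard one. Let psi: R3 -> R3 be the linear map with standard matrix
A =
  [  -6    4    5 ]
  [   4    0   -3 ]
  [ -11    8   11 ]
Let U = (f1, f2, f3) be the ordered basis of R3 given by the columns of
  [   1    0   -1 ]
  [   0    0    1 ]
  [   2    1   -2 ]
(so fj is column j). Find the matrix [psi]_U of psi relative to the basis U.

With P the matrix whose columns are f1, ..., f3, [psi]_U = P^(-1) A P.
Column by column: psi(f1) = A f1 = [4, -2, 11]; its U-coordinates [2, 3, -2] give column 1.
Continuing for each basis vector yields [psi]_U = [[2, 2, 2], [3, 1, -3], [-2, -3, 2]].

[[2, 2, 2], [3, 1, -3], [-2, -3, 2]]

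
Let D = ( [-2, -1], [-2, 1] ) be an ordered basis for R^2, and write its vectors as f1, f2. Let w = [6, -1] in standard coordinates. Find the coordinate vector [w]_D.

[w]_D is the unique c with M c = w, where M has columns f1, f2.
System: -2c_1 - 2c_2 = 6, -c_1 + c_2 = -1; solving gives c_1 = -1, c_2 = -2.
Check: -f1 - 2f2 = [6, -1].

[-1, -2]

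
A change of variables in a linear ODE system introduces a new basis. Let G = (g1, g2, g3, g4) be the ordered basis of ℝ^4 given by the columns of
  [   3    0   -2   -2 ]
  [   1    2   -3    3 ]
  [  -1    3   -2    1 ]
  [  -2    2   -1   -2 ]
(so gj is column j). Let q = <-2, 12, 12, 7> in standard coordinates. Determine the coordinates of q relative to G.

<-2, 1, -3, 1>

[q]_G is the unique c with M c = q, where M has columns g1, ..., g4.
Row-reducing the augmented matrix [M | q] gives c = (-2, 1, -3, 1).
Check: -2g1 + g2 - 3g3 + g4 = <-2, 12, 12, 7>.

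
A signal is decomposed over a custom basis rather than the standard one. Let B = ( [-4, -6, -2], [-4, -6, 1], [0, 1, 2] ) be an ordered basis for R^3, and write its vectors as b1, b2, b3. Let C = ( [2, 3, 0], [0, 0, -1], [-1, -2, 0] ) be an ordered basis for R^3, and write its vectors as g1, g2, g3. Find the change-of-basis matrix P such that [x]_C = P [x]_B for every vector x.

Take x = bj: its B-coordinates are the j-th standard unit vector, so P e_j — column j of P — equals [bj]_C.
b1 = -2g1 + 2g2 + 0·g3, giving column 1 = [-2, 2, 0]; repeating for each j gives P = [[-2, -2, -1], [2, -1, -2], [0, 0, -2]].

[[-2, -2, -1], [2, -1, -2], [0, 0, -2]]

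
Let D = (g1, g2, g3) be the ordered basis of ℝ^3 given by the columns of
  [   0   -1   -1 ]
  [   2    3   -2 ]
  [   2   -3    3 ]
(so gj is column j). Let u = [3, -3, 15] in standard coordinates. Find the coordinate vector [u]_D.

We seek scalars with c_1 g1 + ... + c_3 g3 = u; equivalently solve M c = u where the columns of M are g1, ..., g3.
Gaussian elimination on [M | u] yields c = (3, -3, 0).
Check: 3g1 - 3g2 + 0·g3 = [3, -3, 15].

[3, -3, 0]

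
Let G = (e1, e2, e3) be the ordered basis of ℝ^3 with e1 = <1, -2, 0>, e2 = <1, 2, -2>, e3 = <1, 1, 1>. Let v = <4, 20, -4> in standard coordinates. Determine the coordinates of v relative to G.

<-4, 4, 4>

Write v = c_1 e1 + ... + c_3 e3 and solve for the c_i.
Row-reducing the augmented matrix [M | v] gives c = (-4, 4, 4).
Check: -4e1 + 4e2 + 4e3 = <4, 20, -4>.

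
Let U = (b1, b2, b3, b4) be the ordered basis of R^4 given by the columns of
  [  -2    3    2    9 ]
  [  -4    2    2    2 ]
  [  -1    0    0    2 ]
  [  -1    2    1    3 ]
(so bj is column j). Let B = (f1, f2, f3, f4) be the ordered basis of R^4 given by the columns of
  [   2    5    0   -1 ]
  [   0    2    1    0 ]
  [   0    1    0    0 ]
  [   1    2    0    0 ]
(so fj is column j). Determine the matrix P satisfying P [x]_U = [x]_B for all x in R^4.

[[1, 2, 1, -1], [-1, 0, 0, 2], [-2, 2, 2, -2], [-1, 1, 0, -1]]

Let M have columns bj and N have columns fj. Then for every x, N [x]_B = x = M [x]_U, so P = N^(-1) M.
Since det N = -1, N^(-1) has integer entries; multiplying gives P = [[1, 2, 1, -1], [-1, 0, 0, 2], [-2, 2, 2, -2], [-1, 1, 0, -1]].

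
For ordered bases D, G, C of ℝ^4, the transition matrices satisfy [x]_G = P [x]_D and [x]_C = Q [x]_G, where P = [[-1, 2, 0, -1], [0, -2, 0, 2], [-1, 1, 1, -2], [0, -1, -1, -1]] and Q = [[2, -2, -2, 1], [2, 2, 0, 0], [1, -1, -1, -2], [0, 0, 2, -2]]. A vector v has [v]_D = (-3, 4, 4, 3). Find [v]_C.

Apply P to get G-coordinates (8, -2, 5, -11), then Q to get C-coordinates.
The result is [v]_C = (-1, 12, 27, 32).

(-1, 12, 27, 32)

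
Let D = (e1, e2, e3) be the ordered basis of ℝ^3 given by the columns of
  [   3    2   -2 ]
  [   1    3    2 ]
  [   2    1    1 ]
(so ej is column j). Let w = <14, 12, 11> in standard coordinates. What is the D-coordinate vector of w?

<4, 2, 1>

Write w = c_1 e1 + ... + c_3 e3 and solve for the c_i.
Solving this 3x3 system gives c = (4, 2, 1).
Check: 4e1 + 2e2 + e3 = <14, 12, 11>.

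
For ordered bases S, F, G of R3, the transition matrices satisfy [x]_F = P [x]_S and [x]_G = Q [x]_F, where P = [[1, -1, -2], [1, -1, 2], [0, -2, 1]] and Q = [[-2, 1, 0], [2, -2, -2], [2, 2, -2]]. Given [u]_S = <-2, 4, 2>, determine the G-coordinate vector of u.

Apply P to get F-coordinates <-10, -2, -6>, then Q to get G-coordinates.
The result is [u]_G = <18, -4, -12>.

<18, -4, -12>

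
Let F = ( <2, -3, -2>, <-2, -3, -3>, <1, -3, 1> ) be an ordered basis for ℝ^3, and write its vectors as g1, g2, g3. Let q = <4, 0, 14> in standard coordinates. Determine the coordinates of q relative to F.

<-2, -2, 4>

We seek scalars with c_1 g1 + ... + c_3 g3 = q; equivalently solve M c = q where the columns of M are g1, ..., g3.
Gaussian elimination on [M | q] yields c = (-2, -2, 4).
Check: -2g1 - 2g2 + 4g3 = <4, 0, 14>.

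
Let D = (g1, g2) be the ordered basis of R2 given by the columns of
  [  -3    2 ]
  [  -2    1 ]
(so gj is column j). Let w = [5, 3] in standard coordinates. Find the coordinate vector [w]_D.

[-1, 1]

Write w = c_1 g1 + c_2 g2 and solve for the c_i.
System: -3c_1 + 2c_2 = 5, -2c_1 + c_2 = 3; solving gives c_1 = -1, c_2 = 1.
Check: -g1 + g2 = [5, 3].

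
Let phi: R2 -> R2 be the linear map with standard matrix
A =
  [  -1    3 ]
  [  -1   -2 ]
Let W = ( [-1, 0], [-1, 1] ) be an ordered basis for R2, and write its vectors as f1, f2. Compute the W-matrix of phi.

[[-2, -3], [1, -1]]

The j-th column of [phi]_W is [phi(fj)]_W.
phi(f1) = A f1 = [1, 1] = -2f1 + f2, so column 1 is [-2, 1].
Repeating for f2 and assembling the columns gives [[-2, -3], [1, -1]].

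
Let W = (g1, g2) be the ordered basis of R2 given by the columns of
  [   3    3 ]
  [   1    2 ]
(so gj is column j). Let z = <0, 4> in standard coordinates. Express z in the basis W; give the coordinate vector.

We seek scalars with c_1 g1 + c_2 g2 = z; equivalently solve M c = z where the columns of M are g1, g2.
System: 3c_1 + 3c_2 = 0, c_1 + 2c_2 = 4; solving gives c_1 = -4, c_2 = 4.
Check: -4g1 + 4g2 = <0, 4>.

<-4, 4>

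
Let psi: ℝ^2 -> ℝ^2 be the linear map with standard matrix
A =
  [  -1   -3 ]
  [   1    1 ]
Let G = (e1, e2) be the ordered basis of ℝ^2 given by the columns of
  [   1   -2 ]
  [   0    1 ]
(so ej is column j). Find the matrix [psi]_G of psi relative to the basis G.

With P the matrix whose columns are e1, e2, [psi]_G = P^(-1) A P.
Column by column: psi(e1) = A e1 = (-1, 1); its G-coordinates (1, 1) give column 1.
Continuing for each basis vector yields [psi]_G = [[1, -3], [1, -1]].

[[1, -3], [1, -1]]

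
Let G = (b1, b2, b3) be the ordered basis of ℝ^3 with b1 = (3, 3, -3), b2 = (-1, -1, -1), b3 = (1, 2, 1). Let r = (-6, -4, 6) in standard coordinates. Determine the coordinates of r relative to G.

[r]_G is the unique c with M c = r, where M has columns b1, ..., b3.
Gaussian elimination on [M | r] yields c = (-2, 2, 2).
Check: -2b1 + 2b2 + 2b3 = (-6, -4, 6).

(-2, 2, 2)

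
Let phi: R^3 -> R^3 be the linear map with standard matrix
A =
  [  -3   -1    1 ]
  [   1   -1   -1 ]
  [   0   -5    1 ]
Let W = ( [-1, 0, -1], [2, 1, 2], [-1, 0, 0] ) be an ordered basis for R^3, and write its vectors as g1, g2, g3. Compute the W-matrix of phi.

[[1, 1, -2], [0, -1, -1], [-3, 2, -3]]

Let P have columns g1, ..., g3. Then [phi]_W = P^(-1) A P.
Here det P = -1, so P^(-1) is integer; computing A P first and then P^(-1)(A P) gives [[1, 1, -2], [0, -1, -1], [-3, 2, -3]].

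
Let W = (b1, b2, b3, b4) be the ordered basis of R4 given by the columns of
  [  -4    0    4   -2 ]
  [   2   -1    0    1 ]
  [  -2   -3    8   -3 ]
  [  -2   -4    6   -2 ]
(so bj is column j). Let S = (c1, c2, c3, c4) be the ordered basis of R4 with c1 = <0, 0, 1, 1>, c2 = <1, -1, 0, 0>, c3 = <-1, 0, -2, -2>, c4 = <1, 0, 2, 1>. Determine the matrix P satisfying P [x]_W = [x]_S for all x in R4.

Let M have columns bj and N have columns cj. Then for every x, N [x]_S = x = M [x]_W, so P = N^(-1) M.
Since det N = 1, N^(-1) has integer entries; multiplying gives P = [[2, -1, 0, -1], [-2, 1, 0, -1], [2, 2, -2, 0], [0, 1, 2, -1]].

[[2, -1, 0, -1], [-2, 1, 0, -1], [2, 2, -2, 0], [0, 1, 2, -1]]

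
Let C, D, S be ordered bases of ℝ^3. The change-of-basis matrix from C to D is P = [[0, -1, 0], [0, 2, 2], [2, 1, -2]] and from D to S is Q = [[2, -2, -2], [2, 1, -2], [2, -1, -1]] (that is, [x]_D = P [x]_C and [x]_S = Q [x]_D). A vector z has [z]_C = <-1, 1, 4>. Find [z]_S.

Apply P to get D-coordinates <-1, 10, -9>, then Q to get S-coordinates.
The result is [z]_S = <-4, 26, -3>.

<-4, 26, -3>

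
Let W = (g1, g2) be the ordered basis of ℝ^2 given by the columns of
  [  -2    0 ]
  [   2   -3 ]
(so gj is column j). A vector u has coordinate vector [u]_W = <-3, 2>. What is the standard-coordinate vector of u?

The coordinates say u = -3g1 + 2g2; adding the scaled basis vectors gives <6, -12>.

<6, -12>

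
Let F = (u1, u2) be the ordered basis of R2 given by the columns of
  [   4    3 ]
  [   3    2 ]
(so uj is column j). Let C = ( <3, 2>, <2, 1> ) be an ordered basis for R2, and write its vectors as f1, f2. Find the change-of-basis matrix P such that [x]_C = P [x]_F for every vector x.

[[2, 1], [-1, 0]]

Take x = uj: its F-coordinates are the j-th standard unit vector, so P e_j — column j of P — equals [uj]_C.
u1 = 2f1 - f2, giving column 1 = <2, -1>; repeating for each j gives P = [[2, 1], [-1, 0]].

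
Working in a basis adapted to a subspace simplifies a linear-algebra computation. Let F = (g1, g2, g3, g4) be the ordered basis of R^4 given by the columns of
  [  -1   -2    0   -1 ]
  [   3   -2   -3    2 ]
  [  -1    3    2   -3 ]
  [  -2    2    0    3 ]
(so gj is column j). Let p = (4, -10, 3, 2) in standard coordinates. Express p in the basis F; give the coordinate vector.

(-2, -1, 2, 0)

Write p = c_1 g1 + ... + c_4 g4 and solve for the c_i.
Row-reducing the augmented matrix [M | p] gives c = (-2, -1, 2, 0).
Check: -2g1 - g2 + 2g3 + 0·g4 = (4, -10, 3, 2).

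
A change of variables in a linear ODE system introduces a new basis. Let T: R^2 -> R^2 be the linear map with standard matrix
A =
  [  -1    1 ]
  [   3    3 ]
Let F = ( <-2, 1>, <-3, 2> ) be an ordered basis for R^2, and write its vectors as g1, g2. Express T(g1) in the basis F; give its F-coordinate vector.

<3, -3>

Compute T(g1) = A g1 = <3, -3> in standard coordinates.
Then write this in F-coordinates: solve for y in y_1 g1 + y_2 g2 = <3, -3>.
This gives y = <3, -3>, which is column 1 of [T]_F.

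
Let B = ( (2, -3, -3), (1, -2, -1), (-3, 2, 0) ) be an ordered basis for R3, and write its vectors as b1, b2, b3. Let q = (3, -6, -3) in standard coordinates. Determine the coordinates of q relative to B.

(0, 3, 0)

We seek scalars with c_1 b1 + ... + c_3 b3 = q; equivalently solve M c = q where the columns of M are b1, ..., b3.
Solving this 3x3 system gives c = (0, 3, 0).
Check: 0·b1 + 3b2 + 0·b3 = (3, -6, -3).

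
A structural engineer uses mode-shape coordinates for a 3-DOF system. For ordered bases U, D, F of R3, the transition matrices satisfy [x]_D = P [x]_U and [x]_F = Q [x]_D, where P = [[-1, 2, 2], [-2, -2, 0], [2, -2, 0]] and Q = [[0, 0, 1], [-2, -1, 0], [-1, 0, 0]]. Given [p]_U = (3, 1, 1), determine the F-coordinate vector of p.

(4, 6, -1)

Composing the changes, [p]_F = Q P [p]_U.
Q P = [[2, -2, 0], [4, -2, -4], [1, -2, -2]]; applying this to (3, 1, 1) gives (4, 6, -1).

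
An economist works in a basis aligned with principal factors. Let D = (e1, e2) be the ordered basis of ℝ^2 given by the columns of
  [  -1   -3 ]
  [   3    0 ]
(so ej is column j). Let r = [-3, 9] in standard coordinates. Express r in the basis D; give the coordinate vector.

[3, 0]

[r]_D is the unique c with M c = r, where M has columns e1, e2.
System: -c_1 - 3c_2 = -3, 3c_1 + 0c_2 = 9; solving gives c_1 = 3, c_2 = 0.
Check: 3e1 + 0·e2 = [-3, 9].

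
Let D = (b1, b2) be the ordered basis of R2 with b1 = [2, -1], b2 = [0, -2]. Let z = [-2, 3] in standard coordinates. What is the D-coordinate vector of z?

[-1, -1]

We seek scalars with c_1 b1 + c_2 b2 = z; equivalently solve M c = z where the columns of M are b1, b2.
System: 2c_1 + 0c_2 = -2, -c_1 - 2c_2 = 3; solving gives c_1 = -1, c_2 = -1.
Check: -b1 - b2 = [-2, 3].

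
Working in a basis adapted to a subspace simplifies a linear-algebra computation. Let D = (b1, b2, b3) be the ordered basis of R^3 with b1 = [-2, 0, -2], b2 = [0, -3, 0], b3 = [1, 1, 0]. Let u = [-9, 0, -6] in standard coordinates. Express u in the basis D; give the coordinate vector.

[3, -1, -3]

[u]_D is the unique c with M c = u, where M has columns b1, ..., b3.
Gaussian elimination on [M | u] yields c = (3, -1, -3).
Check: 3b1 - b2 - 3b3 = [-9, 0, -6].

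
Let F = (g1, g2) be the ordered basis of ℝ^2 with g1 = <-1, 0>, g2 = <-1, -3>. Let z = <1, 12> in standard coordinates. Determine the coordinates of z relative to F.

Write z = c_1 g1 + c_2 g2 and solve for the c_i.
System: -c_1 - c_2 = 1, 0c_1 - 3c_2 = 12; solving gives c_1 = 3, c_2 = -4.
Check: 3g1 - 4g2 = <1, 12>.

<3, -4>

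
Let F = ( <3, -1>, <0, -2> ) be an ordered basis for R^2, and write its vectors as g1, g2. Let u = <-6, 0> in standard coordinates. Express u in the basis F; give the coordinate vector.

<-2, 1>

Write u = c_1 g1 + c_2 g2 and solve for the c_i.
System: 3c_1 + 0c_2 = -6, -c_1 - 2c_2 = 0; solving gives c_1 = -2, c_2 = 1.
Check: -2g1 + g2 = <-6, 0>.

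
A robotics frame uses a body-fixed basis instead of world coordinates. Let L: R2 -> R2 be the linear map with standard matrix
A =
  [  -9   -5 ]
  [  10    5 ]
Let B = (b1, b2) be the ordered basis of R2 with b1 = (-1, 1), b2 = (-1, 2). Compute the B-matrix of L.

[[-3, 2], [-1, -1]]

With P the matrix whose columns are b1, b2, [L]_B = P^(-1) A P.
Column by column: L(b1) = A b1 = (4, -5); its B-coordinates (-3, -1) give column 1.
Continuing for each basis vector yields [L]_B = [[-3, 2], [-1, -1]].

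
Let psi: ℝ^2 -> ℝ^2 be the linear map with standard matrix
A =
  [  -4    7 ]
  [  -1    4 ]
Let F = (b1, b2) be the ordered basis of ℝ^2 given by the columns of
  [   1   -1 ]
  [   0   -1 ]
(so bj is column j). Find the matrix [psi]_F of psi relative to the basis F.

Let P have columns b1, b2. Then [psi]_F = P^(-1) A P.
Here det P = -1, so P^(-1) is integer; computing A P first and then P^(-1)(A P) gives [[-3, 0], [1, 3]].

[[-3, 0], [1, 3]]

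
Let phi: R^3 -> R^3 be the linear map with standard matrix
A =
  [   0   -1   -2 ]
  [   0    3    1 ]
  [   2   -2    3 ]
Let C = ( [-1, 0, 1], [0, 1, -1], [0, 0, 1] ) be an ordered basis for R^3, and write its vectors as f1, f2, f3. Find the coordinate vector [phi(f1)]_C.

Compute phi(f1) = A f1 = [-2, 1, 1] in standard coordinates.
Then write this in C-coordinates: solve for y in y_1 f1 + ... + y_3 f3 = [-2, 1, 1].
This gives y = [2, 1, 0], which is column 1 of [phi]_C.

[2, 1, 0]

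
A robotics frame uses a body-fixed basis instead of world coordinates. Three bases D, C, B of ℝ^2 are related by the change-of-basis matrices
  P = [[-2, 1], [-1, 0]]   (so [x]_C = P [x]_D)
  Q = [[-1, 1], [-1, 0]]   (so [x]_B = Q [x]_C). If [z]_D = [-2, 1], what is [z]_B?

Composing the changes, [z]_B = Q P [z]_D.
Q P = [[1, -1], [2, -1]]; applying this to [-2, 1] gives [-3, -5].

[-3, -5]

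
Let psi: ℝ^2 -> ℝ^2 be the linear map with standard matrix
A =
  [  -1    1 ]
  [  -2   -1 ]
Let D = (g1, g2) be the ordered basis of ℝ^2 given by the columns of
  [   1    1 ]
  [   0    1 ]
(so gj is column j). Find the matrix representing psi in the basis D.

The j-th column of [psi]_D is [psi(gj)]_D.
psi(g1) = A g1 = (-1, -2) = g1 - 2g2, so column 1 is (1, -2).
Repeating for g2 and assembling the columns gives [[1, 3], [-2, -3]].

[[1, 3], [-2, -3]]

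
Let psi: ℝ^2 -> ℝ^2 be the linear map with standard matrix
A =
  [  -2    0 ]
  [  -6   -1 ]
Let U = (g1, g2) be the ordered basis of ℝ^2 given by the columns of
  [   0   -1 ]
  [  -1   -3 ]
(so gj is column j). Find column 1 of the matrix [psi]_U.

<-1, 0>

Column 1 of [psi]_U is the U-coordinate vector of psi(g1).
In standard coordinates psi(g1) = A g1 = <0, 1>.
Converting to U: <0, 1> = -g1 + 0·g2, so the coordinate vector is <-1, 0>.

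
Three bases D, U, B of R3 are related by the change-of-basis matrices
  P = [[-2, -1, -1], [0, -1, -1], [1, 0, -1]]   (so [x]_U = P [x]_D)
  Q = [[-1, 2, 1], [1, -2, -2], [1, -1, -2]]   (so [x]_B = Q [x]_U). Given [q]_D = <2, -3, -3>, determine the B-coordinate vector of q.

<15, -20, -14>

First [q]_U = P [q]_D = <2, 6, 5>.
Then [q]_B = Q [q]_U = <15, -20, -14>.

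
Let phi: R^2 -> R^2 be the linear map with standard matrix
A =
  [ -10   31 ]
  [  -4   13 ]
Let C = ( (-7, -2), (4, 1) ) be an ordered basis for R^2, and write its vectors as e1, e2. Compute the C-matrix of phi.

[[0, 3], [2, 3]]

The j-th column of [phi]_C is [phi(ej)]_C.
phi(e1) = A e1 = (8, 2) = 0·e1 + 2e2, so column 1 is (0, 2).
Repeating for e2 and assembling the columns gives [[0, 3], [2, 3]].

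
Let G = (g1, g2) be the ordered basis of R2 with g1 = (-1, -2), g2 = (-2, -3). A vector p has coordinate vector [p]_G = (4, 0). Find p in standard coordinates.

p = M [p]_G, where M has columns g1, g2.
Carrying out the matrix-vector product, p = (-4, -8).

(-4, -8)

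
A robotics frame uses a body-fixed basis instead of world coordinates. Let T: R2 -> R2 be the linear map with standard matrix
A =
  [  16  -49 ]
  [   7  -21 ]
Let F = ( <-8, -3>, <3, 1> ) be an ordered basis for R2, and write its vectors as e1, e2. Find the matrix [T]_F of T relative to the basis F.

With P the matrix whose columns are e1, e2, [T]_F = P^(-1) A P.
Column by column: T(e1) = A e1 = <19, 7>; its F-coordinates <-2, 1> give column 1.
Continuing for each basis vector yields [T]_F = [[-2, -1], [1, -3]].

[[-2, -1], [1, -3]]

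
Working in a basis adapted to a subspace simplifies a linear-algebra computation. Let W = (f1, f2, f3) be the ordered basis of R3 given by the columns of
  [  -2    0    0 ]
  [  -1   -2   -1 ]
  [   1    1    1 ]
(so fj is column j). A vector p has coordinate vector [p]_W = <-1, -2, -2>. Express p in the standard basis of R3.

By definition p = -f1 - 2f2 - 2f3.
Summing componentwise gives <2, 7, -5>.

<2, 7, -5>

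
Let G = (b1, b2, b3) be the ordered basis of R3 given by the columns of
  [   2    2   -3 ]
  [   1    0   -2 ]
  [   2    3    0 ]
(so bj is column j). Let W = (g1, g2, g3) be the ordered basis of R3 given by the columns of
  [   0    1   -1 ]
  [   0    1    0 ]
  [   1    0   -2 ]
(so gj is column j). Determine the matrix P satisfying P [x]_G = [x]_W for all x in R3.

[[0, -1, 2], [1, 0, -2], [-1, -2, 1]]

Let M have columns bj and N have columns gj. Then for every x, N [x]_W = x = M [x]_G, so P = N^(-1) M.
Since det N = 1, N^(-1) has integer entries; multiplying gives P = [[0, -1, 2], [1, 0, -2], [-1, -2, 1]].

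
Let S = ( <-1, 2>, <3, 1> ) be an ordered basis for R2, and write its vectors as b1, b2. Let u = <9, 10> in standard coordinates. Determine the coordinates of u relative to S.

<3, 4>

We seek scalars with c_1 b1 + c_2 b2 = u; equivalently solve M c = u where the columns of M are b1, b2.
System: -c_1 + 3c_2 = 9, 2c_1 + c_2 = 10; solving gives c_1 = 3, c_2 = 4.
Check: 3b1 + 4b2 = <9, 10>.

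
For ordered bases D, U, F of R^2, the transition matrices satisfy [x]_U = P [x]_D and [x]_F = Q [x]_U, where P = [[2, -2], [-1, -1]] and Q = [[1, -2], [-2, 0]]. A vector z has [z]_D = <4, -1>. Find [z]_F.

<16, -20>

Composing the changes, [z]_F = Q P [z]_D.
Q P = [[4, 0], [-4, 4]]; applying this to <4, -1> gives <16, -20>.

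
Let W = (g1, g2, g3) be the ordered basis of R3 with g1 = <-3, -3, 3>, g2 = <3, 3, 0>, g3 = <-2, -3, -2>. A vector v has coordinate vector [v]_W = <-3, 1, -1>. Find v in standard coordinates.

The coordinates say v = -3g1 + g2 - g3; adding the scaled basis vectors gives <14, 15, -7>.

<14, 15, -7>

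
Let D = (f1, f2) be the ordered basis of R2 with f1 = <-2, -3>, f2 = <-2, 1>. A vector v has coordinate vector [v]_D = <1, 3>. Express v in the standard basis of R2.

By definition v = f1 + 3f2.
Summing componentwise gives <-8, 0>.

<-8, 0>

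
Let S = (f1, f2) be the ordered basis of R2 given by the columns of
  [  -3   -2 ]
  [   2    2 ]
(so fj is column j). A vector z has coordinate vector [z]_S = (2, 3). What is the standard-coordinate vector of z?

(-12, 10)

z = M [z]_S, where M has columns f1, f2.
Carrying out the matrix-vector product, z = (-12, 10).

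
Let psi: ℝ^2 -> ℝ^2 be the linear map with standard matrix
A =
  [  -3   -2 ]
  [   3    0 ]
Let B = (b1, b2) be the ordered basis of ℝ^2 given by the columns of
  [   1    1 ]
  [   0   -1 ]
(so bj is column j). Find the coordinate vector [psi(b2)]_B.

(2, -3)

Compute psi(b2) = A b2 = (-1, 3) in standard coordinates.
Then write this in B-coordinates: solve for y in y_1 b1 + y_2 b2 = (-1, 3).
This gives y = (2, -3), which is column 2 of [psi]_B.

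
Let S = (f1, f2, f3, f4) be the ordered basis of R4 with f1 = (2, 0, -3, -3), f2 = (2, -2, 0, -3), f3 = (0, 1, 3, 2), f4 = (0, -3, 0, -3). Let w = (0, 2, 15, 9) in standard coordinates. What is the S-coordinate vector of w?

(-2, 2, 3, -1)

Write w = c_1 f1 + ... + c_4 f4 and solve for the c_i.
Row-reducing the augmented matrix [M | w] gives c = (-2, 2, 3, -1).
Check: -2f1 + 2f2 + 3f3 - f4 = (0, 2, 15, 9).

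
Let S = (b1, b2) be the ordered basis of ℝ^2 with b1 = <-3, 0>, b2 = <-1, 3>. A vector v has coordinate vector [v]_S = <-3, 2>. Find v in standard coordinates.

<7, 6>

v = M [v]_S, where M has columns b1, b2.
Carrying out the matrix-vector product, v = <7, 6>.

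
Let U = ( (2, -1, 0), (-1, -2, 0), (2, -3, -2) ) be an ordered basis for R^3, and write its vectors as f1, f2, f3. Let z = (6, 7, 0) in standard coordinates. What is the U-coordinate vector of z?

(1, -4, 0)

[z]_U is the unique c with M c = z, where M has columns f1, ..., f3.
Solving this 3x3 system gives c = (1, -4, 0).
Check: f1 - 4f2 + 0·f3 = (6, 7, 0).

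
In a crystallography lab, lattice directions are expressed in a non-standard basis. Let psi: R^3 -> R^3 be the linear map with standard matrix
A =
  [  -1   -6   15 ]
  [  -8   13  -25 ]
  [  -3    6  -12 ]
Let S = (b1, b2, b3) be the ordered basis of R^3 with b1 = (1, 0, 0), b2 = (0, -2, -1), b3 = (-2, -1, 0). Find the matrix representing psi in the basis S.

Let P have columns b1, ..., b3. Then [psi]_S = P^(-1) A P.
Here det P = -1, so P^(-1) is integer; computing A P first and then P^(-1)(A P) gives [[3, -1, 2], [3, 0, 0], [2, 1, -3]].

[[3, -1, 2], [3, 0, 0], [2, 1, -3]]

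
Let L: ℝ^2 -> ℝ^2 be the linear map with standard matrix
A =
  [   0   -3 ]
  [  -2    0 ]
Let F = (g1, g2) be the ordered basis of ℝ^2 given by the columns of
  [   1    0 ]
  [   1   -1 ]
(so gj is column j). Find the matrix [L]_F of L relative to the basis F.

[[-3, 3], [-1, 3]]

The j-th column of [L]_F is [L(gj)]_F.
L(g1) = A g1 = (-3, -2) = -3g1 - g2, so column 1 is (-3, -1).
Repeating for g2 and assembling the columns gives [[-3, 3], [-1, 3]].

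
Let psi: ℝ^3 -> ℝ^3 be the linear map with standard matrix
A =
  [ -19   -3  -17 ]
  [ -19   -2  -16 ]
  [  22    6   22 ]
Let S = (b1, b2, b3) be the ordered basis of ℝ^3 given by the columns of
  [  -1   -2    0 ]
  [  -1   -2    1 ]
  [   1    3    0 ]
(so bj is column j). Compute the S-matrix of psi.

[[-3, 1, -3], [-1, 3, 3], [0, 1, 1]]

Let P have columns b1, ..., b3. Then [psi]_S = P^(-1) A P.
Here det P = 1, so P^(-1) is integer; computing A P first and then P^(-1)(A P) gives [[-3, 1, -3], [-1, 3, 3], [0, 1, 1]].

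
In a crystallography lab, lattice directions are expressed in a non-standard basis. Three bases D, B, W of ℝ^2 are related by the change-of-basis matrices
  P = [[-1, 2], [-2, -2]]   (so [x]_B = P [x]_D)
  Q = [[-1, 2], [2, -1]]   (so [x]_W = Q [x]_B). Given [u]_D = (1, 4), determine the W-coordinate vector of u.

(-27, 24)

First [u]_B = P [u]_D = (7, -10).
Then [u]_W = Q [u]_B = (-27, 24).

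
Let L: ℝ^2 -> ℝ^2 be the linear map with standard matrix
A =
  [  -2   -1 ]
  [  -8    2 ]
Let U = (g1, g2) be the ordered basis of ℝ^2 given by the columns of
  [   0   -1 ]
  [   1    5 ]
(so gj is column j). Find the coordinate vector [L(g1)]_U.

Column 1 of [L]_U is the U-coordinate vector of L(g1).
In standard coordinates L(g1) = A g1 = (-1, 2).
Converting to U: (-1, 2) = -3g1 + g2, so the coordinate vector is (-3, 1).

(-3, 1)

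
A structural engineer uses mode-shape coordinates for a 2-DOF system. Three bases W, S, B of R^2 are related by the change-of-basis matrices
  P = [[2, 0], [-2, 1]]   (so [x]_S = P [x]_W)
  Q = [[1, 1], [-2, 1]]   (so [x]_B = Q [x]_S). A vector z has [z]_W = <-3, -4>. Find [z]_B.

Composing the changes, [z]_B = Q P [z]_W.
Q P = [[0, 1], [-6, 1]]; applying this to <-3, -4> gives <-4, 14>.

<-4, 14>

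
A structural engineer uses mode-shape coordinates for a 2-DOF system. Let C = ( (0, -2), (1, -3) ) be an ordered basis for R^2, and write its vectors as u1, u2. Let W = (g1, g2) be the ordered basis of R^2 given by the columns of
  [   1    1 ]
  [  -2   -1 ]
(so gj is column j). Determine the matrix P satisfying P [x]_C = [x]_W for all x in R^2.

Column j of P is [uj]_W, since P maps C-coordinates to W-coordinates.
Expressing u1 in W: u1 = 2g1 - 2g2, so column 1 of P is (2, -2).
Doing the same for each uj gives P = [[2, 2], [-2, -1]].

[[2, 2], [-2, -1]]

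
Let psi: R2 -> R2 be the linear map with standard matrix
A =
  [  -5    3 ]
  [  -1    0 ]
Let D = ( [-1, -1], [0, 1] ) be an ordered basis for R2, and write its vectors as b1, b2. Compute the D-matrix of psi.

[[-2, -3], [-1, -3]]

Let P have columns b1, b2. Then [psi]_D = P^(-1) A P.
Here det P = -1, so P^(-1) is integer; computing A P first and then P^(-1)(A P) gives [[-2, -3], [-1, -3]].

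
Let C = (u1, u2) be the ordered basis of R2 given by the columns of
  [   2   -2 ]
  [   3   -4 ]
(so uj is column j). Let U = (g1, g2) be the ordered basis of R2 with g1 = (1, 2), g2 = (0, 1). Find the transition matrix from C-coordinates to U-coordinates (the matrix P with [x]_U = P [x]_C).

Let M have columns uj and N have columns gj. Then for every x, N [x]_U = x = M [x]_C, so P = N^(-1) M.
Since det N = 1, N^(-1) has integer entries; multiplying gives P = [[2, -2], [-1, 0]].

[[2, -2], [-1, 0]]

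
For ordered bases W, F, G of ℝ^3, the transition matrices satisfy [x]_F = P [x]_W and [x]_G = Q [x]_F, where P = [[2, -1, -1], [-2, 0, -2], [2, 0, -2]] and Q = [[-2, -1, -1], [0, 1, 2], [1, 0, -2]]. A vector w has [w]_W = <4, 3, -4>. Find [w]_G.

First [w]_F = P [w]_W = <9, 0, 16>.
Then [w]_G = Q [w]_F = <-34, 32, -23>.

<-34, 32, -23>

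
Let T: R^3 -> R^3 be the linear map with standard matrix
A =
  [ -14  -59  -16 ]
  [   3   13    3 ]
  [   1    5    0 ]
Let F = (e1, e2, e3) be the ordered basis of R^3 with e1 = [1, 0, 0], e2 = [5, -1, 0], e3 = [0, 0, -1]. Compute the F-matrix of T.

[[1, -1, 1], [-3, -2, 3], [-1, 0, 0]]

The j-th column of [T]_F is [T(ej)]_F.
T(e1) = A e1 = [-14, 3, 1] = e1 - 3e2 - e3, so column 1 is [1, -3, -1].
Repeating for e2, e3 and assembling the columns gives [[1, -1, 1], [-3, -2, 3], [-1, 0, 0]].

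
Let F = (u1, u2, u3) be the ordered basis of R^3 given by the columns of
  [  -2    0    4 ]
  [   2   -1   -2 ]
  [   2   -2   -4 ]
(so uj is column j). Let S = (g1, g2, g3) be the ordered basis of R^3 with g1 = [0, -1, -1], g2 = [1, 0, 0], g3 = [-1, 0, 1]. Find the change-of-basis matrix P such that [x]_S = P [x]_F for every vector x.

Take x = uj: its F-coordinates are the j-th standard unit vector, so P e_j — column j of P — equals [uj]_S.
u1 = -2g1 - 2g2 + 0·g3, giving column 1 = [-2, -2, 0]; repeating for each j gives P = [[-2, 1, 2], [-2, -1, 2], [0, -1, -2]].

[[-2, 1, 2], [-2, -1, 2], [0, -1, -2]]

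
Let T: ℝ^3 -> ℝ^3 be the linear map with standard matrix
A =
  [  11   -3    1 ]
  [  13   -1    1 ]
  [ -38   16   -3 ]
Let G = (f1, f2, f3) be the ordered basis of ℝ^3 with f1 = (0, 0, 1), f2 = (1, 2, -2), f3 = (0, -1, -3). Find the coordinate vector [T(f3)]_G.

(-1, 0, 2)

Compute T(f3) = A f3 = (0, -2, -7) in standard coordinates.
Then write this in G-coordinates: solve for y in y_1 f1 + ... + y_3 f3 = (0, -2, -7).
This gives y = (-1, 0, 2), which is column 3 of [T]_G.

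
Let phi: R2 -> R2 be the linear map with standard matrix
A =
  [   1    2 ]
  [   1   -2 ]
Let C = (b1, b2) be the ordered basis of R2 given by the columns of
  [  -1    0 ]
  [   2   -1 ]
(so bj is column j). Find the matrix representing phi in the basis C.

[[-3, 2], [-1, 2]]

With P the matrix whose columns are b1, b2, [phi]_C = P^(-1) A P.
Column by column: phi(b1) = A b1 = <3, -5>; its C-coordinates <-3, -1> give column 1.
Continuing for each basis vector yields [phi]_C = [[-3, 2], [-1, 2]].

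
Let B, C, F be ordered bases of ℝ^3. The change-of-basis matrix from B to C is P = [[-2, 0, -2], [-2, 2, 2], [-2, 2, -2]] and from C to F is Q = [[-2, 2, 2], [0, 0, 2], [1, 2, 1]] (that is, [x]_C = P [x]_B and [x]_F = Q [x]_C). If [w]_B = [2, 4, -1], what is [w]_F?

First [w]_C = P [w]_B = [-2, 2, 6].
Then [w]_F = Q [w]_C = [20, 12, 8].

[20, 12, 8]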